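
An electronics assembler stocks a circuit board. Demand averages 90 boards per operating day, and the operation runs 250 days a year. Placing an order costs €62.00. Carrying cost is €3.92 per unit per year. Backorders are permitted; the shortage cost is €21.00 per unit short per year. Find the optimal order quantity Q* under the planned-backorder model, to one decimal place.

Annual demand D = 90 × 250 = 22,500.
With planned backorders, Q* = √(2DS/H) · √((H+B)/B).
√(2DS/H) = √(2 × 22,500 × 62 / 3.92) = 843.644.
√((H+B)/B) = √((3.92+21)/21) = 1.0893.
Q* ≈ 919.017.

Q* ≈ 919.0 boards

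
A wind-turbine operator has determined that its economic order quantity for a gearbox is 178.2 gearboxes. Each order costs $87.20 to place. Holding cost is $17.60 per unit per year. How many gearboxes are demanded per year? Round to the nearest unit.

D ≈ 3,205 gearboxes per year

Squaring Q* = √(2DS/H) gives Q*² = 2DS/H.
From Q* = √(2DS/H): D = Q*²H / (2S) = 178.2² × 17.6 / (2 × 87.2) = 3204.657.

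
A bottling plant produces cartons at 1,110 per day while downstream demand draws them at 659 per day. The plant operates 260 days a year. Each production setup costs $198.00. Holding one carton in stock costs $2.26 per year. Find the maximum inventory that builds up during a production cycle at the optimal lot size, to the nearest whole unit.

I_max ≈ 3,493 cartons

Annual demand D = 659 × 260 = 171,340.
Production build-up factor (1 − d/p) = 1 − 659/1,110 = 0.4063.
Q* = √(2DS / (H(1 − d/p))) = √(2 × 171,340 × 198 / (2.26 × 0.4063)).
= √(67,850,640 / 0.9183) ≈ 8595.991.
Maximum inventory = Q*(1 − d/p) = 8595.991 × 0.4063 ≈ 3492.606.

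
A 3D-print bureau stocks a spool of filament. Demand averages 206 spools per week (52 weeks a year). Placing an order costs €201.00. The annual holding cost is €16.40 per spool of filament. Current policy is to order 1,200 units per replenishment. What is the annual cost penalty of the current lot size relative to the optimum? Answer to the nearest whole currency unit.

Extra cost ≈ €3,231 per year

Annual demand D = 206 × 52 = 10,712.
EOQ = √(2DS/H) = √(2 × 10,712 × 201 / 16.4) ≈ 512.42.
Cost at Q* = (D/Q*)S + (Q*/2)H = √(2DSH) ≈ €8,403.69.
Cost at Q = 1,200: (10,712/1,200)×201 + (1,200/2)×16.4 = €1,794.26 + €9,840.00 = €11,634.26.
Excess = €11,634.26 − €8,403.69 = €3,230.57.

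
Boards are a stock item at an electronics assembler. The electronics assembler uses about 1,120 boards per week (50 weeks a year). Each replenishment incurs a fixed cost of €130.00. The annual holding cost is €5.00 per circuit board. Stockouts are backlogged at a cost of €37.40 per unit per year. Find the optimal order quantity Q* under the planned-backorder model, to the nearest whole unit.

Q* ≈ 1,817 boards

Annual demand D = 1,120 × 50 = 56,000.
With planned backorders, Q* = √(2DS/H) · √((H+B)/B).
√(2DS/H) = √(2 × 56,000 × 130 / 5) = 1706.458.
√((H+B)/B) = √((5+37.4)/37.4) = 1.0647.
Q* ≈ 1816.949.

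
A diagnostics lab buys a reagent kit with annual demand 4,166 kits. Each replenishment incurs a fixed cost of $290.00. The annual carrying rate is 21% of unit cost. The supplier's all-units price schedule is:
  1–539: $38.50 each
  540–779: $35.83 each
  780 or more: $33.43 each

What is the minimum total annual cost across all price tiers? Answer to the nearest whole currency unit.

TC* ≈ $143,556

Holding cost per unit per year at price C is H = 0.21·C.
For each price level, check whether its EOQ is feasible; otherwise the best quantity at that price is the breakpoint.
Tier 1 ($38.50): EOQ = 546.7 exceeds tier's upper bound 539, so this tier is dominated.
EOQ at $35.83 = 566.7 (feasible in tier 2): TC = 4,166×$35.83 + (4,166/566.7)×290 + (566.7/2)×0.21×$35.83 = $153,531.68.
EOQ at $33.43 = 586.7 < 780, so use break Q=780: TC = 4,166×$33.43 + (4,166/780.0)×290 + (780.0/2)×0.21×$33.43 = $143,556.19.
Lowest total cost among the candidates is at Q = 780.0.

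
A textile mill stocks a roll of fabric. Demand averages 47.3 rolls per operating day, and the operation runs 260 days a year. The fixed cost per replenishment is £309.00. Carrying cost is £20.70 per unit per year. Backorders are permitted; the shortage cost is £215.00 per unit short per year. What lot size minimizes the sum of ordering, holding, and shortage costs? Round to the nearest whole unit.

Annual demand D = 47.3 × 260 = 12,298.
With planned backorders, Q* = √(2DS/H) · √((H+B)/B).
√(2DS/H) = √(2 × 12,298 × 309 / 20.7) = 605.935.
√((H+B)/B) = √((20.7+215)/215) = 1.0470.
Q* ≈ 634.435.

Q* ≈ 634 rolls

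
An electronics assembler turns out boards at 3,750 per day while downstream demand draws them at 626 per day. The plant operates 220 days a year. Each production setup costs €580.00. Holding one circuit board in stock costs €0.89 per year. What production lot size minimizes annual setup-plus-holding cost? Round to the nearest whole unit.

Annual demand D = 626 × 220 = 137,720.
Production build-up factor (1 − d/p) = 1 − 626/3,750 = 0.8331.
Q* = √(2DS / (H(1 − d/p))) = √(2 × 137,720 × 580 / (0.89 × 0.8331)).
= √(159,755,200 / 0.7414) ≈ 14678.870.

Q* ≈ 14,679 boards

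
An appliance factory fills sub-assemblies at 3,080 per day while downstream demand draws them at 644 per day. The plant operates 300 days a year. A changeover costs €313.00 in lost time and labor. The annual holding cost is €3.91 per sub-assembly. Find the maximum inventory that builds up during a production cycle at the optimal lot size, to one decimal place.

I_max ≈ 4,946.1 sub-assemblies

Annual demand D = 644 × 300 = 193,200.
Production build-up factor (1 − d/p) = 1 − 644/3,080 = 0.7909.
Q* = √(2DS / (H(1 − d/p))) = √(2 × 193,200 × 313 / (3.91 × 0.7909)).
= √(120,943,200 / 3.0925) ≈ 6253.729.
Maximum inventory = Q*(1 − d/p) = 6253.729 × 0.7909 ≈ 4946.131.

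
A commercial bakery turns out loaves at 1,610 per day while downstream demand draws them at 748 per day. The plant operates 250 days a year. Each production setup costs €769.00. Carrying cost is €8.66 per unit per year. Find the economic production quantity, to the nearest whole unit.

Q* ≈ 7,876 loaves

Annual demand D = 748 × 250 = 187,000.
Production build-up factor (1 − d/p) = 1 − 748/1,610 = 0.5354.
Q* = √(2DS / (H(1 − d/p))) = √(2 × 187,000 × 769 / (8.66 × 0.5354)).
= √(287,606,000 / 4.6366) ≈ 7875.884.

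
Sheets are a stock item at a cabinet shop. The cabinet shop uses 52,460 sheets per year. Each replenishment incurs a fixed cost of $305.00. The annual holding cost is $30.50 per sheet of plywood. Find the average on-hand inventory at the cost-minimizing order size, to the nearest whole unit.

The optimal lot size = √(2DS/H) = √(2 × 52,460 × 305 / 30.5) ≈ 1024.30.
Average inventory = Q*/2 ≈ 1024.30 / 2 = 512.152.

Average inventory ≈ 512 sheets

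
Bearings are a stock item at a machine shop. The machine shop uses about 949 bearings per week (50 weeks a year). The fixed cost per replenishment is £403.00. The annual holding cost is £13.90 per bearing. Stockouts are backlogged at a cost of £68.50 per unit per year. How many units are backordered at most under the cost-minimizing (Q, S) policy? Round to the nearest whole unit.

S* ≈ 307 bearings

Annual demand D = 949 × 50 = 47,450.
With planned backorders, Q* = √(2DS/H) · √((H+B)/B).
√(2DS/H) = √(2 × 47,450 × 403 / 13.9) = 1658.740.
√((H+B)/B) = √((13.9+68.5)/68.5) = 1.0968.
Q* ≈ 1819.267.
S* = Q* · H/(H+B) = 1819.267 × 13.9/82.4 ≈ 306.891.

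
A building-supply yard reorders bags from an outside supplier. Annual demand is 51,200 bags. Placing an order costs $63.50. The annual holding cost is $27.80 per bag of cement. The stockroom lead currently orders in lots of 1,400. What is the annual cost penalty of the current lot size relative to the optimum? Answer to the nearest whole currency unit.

EOQ = √(2DS/H) = √(2 × 51,200 × 63.5 / 27.8) ≈ 483.63.
Cost at Q* = (D/Q*)S + (Q*/2)H = √(2DSH) ≈ $13,444.95.
Cost at Q = 1,400: (51,200/1,400)×63.5 + (1,400/2)×27.8 = $2,322.29 + $19,460.00 = $21,782.29.
Excess = $21,782.29 − $13,444.95 = $8,337.33.

Extra cost ≈ $8,337 per year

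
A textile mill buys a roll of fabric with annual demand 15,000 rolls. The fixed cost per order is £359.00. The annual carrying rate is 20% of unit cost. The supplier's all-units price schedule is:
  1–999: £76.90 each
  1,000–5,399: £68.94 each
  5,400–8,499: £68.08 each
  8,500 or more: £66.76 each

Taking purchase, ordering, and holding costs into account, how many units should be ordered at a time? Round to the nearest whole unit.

Holding cost per unit per year at price C is H = 0.20·C.
Candidates are each tier's EOQ (if it falls in that tier) and each price-break quantity.
EOQ at £76.90 = 836.8 (feasible in tier 1): TC = 15,000×£76.90 + (15,000/836.8)×359 + (836.8/2)×0.20×£76.90 = £1,166,370.22.
EOQ at £68.94 = 883.8 < 1000, so use break Q=1000: TC = 15,000×£68.94 + (15,000/1000.0)×359 + (1000.0/2)×0.20×£68.94 = £1,046,379.00.
EOQ at £68.08 = 889.4 < 5400, so use break Q=5400: TC = 15,000×£68.08 + (15,000/5400.0)×359 + (5400.0/2)×0.20×£68.08 = £1,058,960.42.
EOQ at £66.76 = 898.1 < 8500, so use break Q=8500: TC = 15,000×£66.76 + (15,000/8500.0)×359 + (8500.0/2)×0.20×£66.76 = £1,058,779.53.
Lowest total cost is £1,046,379.00 at Q = 1000.0.

Q* ≈ 1,000 rolls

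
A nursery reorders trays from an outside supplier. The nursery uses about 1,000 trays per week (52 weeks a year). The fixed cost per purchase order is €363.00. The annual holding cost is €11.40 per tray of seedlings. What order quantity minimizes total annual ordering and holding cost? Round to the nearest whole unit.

Q* ≈ 1,820 trays

Annual demand D = 1,000 × 52 = 52,000.
EOQ = √(2DS / H) = √(2 × 52,000 × 363 / 11.4).
= √(37,752,000 / 11.4) = √3,311,578.9474 ≈ 1819.774.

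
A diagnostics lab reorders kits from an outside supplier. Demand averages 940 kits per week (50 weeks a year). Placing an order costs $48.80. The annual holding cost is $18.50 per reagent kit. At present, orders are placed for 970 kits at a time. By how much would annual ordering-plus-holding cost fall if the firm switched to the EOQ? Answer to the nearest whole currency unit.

Annual demand D = 940 × 50 = 47,000.
EOQ = √(2DS/H) = √(2 × 47,000 × 48.8 / 18.5) ≈ 497.95.
Cost at Q* = (D/Q*)S + (Q*/2)H = √(2DSH) ≈ $9,212.12.
Cost at Q = 970: (47,000/970)×48.8 + (970/2)×18.5 = $2,364.54 + $8,972.50 = $11,337.04.
Excess = $11,337.04 − $9,212.12 = $2,124.91.

Extra cost ≈ $2,125 per year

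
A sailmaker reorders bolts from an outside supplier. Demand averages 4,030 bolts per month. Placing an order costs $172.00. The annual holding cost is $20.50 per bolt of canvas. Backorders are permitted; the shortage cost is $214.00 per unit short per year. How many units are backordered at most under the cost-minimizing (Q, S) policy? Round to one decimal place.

S* ≈ 82.4 bolts

Annual demand D = 4,030 × 12 = 48,360.
With planned backorders, Q* = √(2DS/H) · √((H+B)/B).
√(2DS/H) = √(2 × 48,360 × 172 / 20.5) = 900.835.
√((H+B)/B) = √((20.5+214)/214) = 1.0468.
Q* ≈ 942.996.
S* = Q* · H/(H+B) = 942.996 × 20.5/234.5 ≈ 82.437.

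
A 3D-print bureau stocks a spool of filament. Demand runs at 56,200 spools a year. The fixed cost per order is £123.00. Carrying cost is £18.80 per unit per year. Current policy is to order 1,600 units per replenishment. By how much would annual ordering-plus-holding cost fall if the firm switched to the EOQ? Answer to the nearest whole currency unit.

EOQ = √(2DS/H) = √(2 × 56,200 × 123 / 18.8) ≈ 857.54.
Cost at Q* = (D/Q*)S + (Q*/2)H = √(2DSH) ≈ £16,121.84.
Cost at Q = 1,600: (56,200/1,600)×123 + (1,600/2)×18.8 = £4,320.38 + £15,040.00 = £19,360.38.
Excess = £19,360.38 − £16,121.84 = £3,238.53.

Extra cost ≈ £3,239 per year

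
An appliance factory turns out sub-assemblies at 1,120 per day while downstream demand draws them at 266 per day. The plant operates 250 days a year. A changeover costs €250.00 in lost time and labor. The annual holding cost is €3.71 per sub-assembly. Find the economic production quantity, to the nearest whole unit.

Annual demand D = 266 × 250 = 66,500.
Production build-up factor (1 − d/p) = 1 − 266/1,120 = 0.7625.
Q* = √(2DS / (H(1 − d/p))) = √(2 × 66,500 × 250 / (3.71 × 0.7625)).
= √(33,250,000 / 2.8289) ≈ 3428.380.

Q* ≈ 3,428 sub-assemblies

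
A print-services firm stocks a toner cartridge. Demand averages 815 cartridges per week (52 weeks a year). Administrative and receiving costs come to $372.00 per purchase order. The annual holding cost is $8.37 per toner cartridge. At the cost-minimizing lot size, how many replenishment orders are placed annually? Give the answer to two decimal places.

N ≈ 21.84 orders per year

Annual demand D = 815 × 52 = 42,380.
Q* = √(2DS/H) = √(2 × 42,380 × 372 / 8.37) ≈ 1940.90.
Orders per year = D / Q* = 42,380 / 1940.90 ≈ 21.835.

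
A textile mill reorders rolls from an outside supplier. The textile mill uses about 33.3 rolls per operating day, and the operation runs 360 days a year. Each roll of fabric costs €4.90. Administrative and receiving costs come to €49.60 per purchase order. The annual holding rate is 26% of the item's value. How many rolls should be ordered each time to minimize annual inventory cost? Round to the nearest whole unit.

Q* ≈ 966 rolls

Annual demand D = 33.3 × 360 = 11,988.
Holding cost H = 0.26 × €4.90 = €1.2740 per unit per year.
EOQ = √(2DS / H) = √(2 × 11,988 × 49.6 / 1.274).
= √(1,189,209.6 / 1.274) = √933,445.5259 ≈ 966.150.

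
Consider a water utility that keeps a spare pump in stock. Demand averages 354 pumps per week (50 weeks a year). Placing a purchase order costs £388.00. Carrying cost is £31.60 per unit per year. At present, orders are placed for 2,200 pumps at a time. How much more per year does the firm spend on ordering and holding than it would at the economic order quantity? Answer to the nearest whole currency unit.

Extra cost ≈ £17,048 per year

Annual demand D = 354 × 50 = 17,700.
EOQ = √(2DS/H) = √(2 × 17,700 × 388 / 31.6) ≈ 659.29.
Cost at Q* = (D/Q*)S + (Q*/2)H = √(2DSH) ≈ £20,833.44.
Cost at Q = 2,200: (17,700/2,200)×388 + (2,200/2)×31.6 = £3,121.64 + £34,760.00 = £37,881.64.
Excess = £37,881.64 − £20,833.44 = £17,048.19.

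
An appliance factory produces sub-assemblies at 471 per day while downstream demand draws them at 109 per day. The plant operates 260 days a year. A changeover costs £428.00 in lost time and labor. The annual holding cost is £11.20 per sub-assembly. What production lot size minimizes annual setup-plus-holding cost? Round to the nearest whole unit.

Annual demand D = 109 × 260 = 28,340.
Production build-up factor (1 − d/p) = 1 − 109/471 = 0.7686.
Q* = √(2DS / (H(1 − d/p))) = √(2 × 28,340 × 428 / (11.2 × 0.7686)).
= √(24,259,040 / 8.6081) ≈ 1678.742.

Q* ≈ 1,679 sub-assemblies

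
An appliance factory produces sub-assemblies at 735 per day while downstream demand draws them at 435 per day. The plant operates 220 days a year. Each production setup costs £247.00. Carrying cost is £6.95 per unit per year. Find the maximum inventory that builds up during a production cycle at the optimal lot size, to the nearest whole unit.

I_max ≈ 1,666 sub-assemblies

Annual demand D = 435 × 220 = 95,700.
Production build-up factor (1 − d/p) = 1 − 435/735 = 0.4082.
Q* = √(2DS / (H(1 − d/p))) = √(2 × 95,700 × 247 / (6.95 × 0.4082)).
= √(47,275,800 / 2.8367) ≈ 4082.349.
Maximum inventory = Q*(1 − d/p) = 4082.349 × 0.4082 ≈ 1666.265.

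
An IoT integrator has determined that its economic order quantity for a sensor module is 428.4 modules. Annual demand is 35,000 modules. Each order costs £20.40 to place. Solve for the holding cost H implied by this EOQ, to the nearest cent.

H ≈ £7.78

Invert the EOQ relation Q*² = 2DS/H.
From Q* = √(2DS/H): H = 2DS / Q*² = 2 × 35,000 × 20.4 / 428.4² = 7.7809.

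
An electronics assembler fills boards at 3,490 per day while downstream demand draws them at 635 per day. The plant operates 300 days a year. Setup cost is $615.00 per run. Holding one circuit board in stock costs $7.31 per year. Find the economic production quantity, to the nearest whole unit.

Q* ≈ 6,260 boards

Annual demand D = 635 × 300 = 190,500.
Production build-up factor (1 − d/p) = 1 − 635/3,490 = 0.8181.
Q* = √(2DS / (H(1 − d/p))) = √(2 × 190,500 × 615 / (7.31 × 0.8181)).
= √(234,315,000 / 5.98) ≈ 6259.664.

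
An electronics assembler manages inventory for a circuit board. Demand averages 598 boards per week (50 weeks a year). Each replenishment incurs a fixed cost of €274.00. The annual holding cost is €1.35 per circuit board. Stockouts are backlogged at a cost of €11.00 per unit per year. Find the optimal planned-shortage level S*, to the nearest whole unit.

Annual demand D = 598 × 50 = 29,900.
With planned backorders, Q* = √(2DS/H) · √((H+B)/B).
√(2DS/H) = √(2 × 29,900 × 274 / 1.35) = 3483.846.
√((H+B)/B) = √((1.35+11)/11) = 1.0596.
Q* ≈ 3691.443.
S* = Q* · H/(H+B) = 3691.443 × 1.35/12.35 ≈ 403.518.

S* ≈ 404 boards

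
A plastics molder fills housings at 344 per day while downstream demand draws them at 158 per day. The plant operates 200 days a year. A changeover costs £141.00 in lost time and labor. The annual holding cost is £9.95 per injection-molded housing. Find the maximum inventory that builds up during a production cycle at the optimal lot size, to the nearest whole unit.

Annual demand D = 158 × 200 = 31,600.
Production build-up factor (1 − d/p) = 1 − 158/344 = 0.5407.
Q* = √(2DS / (H(1 − d/p))) = √(2 × 31,600 × 141 / (9.95 × 0.5407)).
= √(8,911,200 / 5.3799) ≈ 1287.002.
Maximum inventory = Q*(1 − d/p) = 1287.002 × 0.5407 ≈ 695.879.

I_max ≈ 696 housings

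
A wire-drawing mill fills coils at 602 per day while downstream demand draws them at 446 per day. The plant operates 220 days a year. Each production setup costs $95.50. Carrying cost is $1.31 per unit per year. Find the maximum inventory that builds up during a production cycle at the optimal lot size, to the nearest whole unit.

I_max ≈ 1,925 coils

Annual demand D = 446 × 220 = 98,120.
Production build-up factor (1 − d/p) = 1 − 446/602 = 0.2591.
Q* = √(2DS / (H(1 − d/p))) = √(2 × 98,120 × 95.5 / (1.31 × 0.2591)).
= √(18,740,920 / 0.3395) ≈ 7430.119.
Maximum inventory = Q*(1 − d/p) = 7430.119 × 0.2591 ≈ 1925.413.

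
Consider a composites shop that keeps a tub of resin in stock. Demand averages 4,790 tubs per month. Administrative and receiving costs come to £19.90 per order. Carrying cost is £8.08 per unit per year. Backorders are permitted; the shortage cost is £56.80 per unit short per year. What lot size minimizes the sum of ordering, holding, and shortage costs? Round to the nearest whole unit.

Annual demand D = 4,790 × 12 = 57,480.
With planned backorders, Q* = √(2DS/H) · √((H+B)/B).
√(2DS/H) = √(2 × 57,480 × 19.9 / 8.08) = 532.101.
√((H+B)/B) = √((8.08+56.8)/56.8) = 1.0688.
Q* ≈ 568.690.

Q* ≈ 569 tubs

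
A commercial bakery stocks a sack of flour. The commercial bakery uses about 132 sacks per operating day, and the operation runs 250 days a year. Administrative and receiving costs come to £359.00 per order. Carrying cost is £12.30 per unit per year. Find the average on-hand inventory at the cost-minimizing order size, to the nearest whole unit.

Average inventory ≈ 694 sacks

Annual demand D = 132 × 250 = 33,000.
The optimal lot size = √(2DS/H) = √(2 × 33,000 × 359 / 12.3) ≈ 1387.93.
Average inventory = Q*/2 ≈ 1387.93 / 2 = 693.964.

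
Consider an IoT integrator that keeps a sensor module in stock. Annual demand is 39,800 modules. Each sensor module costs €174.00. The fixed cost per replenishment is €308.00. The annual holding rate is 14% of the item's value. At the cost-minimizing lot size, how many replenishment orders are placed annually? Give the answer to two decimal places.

Holding cost H = 0.14 × €174.00 = €24.3600 per unit per year.
Q* = √(2DS/H) = √(2 × 39,800 × 308 / 24.36) ≈ 1003.21.
Orders per year = D / Q* = 39,800 / 1003.21 ≈ 39.673.

N ≈ 39.67 orders per year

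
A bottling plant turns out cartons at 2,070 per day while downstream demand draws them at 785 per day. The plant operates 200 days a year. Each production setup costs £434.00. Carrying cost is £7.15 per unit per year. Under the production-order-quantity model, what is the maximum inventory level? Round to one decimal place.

I_max ≈ 3,439.7 cartons

Annual demand D = 785 × 200 = 157,000.
Production build-up factor (1 − d/p) = 1 − 785/2,070 = 0.6208.
Q* = √(2DS / (H(1 − d/p))) = √(2 × 157,000 × 434 / (7.15 × 0.6208)).
= √(136,276,000 / 4.4385) ≈ 5541.027.
Maximum inventory = Q*(1 − d/p) = 5541.027 × 0.6208 ≈ 3439.720.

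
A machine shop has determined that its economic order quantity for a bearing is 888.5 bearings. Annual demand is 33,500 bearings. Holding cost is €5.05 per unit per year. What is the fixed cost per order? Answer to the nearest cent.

S ≈ €59.50

Invert the EOQ relation Q*² = 2DS/H.
From Q* = √(2DS/H): S = Q*²H / (2D) = 888.5² × 5.05 / (2 × 33,500) = 59.5020.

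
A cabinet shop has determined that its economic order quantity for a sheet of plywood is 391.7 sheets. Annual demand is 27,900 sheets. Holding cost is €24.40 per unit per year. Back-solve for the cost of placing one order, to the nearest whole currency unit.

S ≈ €67

Invert the EOQ relation Q*² = 2DS/H.
From Q* = √(2DS/H): S = Q*²H / (2D) = 391.7² × 24.4 / (2 × 27,900) = 67.0908.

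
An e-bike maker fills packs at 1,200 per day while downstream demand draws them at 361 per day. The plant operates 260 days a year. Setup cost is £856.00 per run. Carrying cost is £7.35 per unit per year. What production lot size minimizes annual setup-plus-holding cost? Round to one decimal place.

Q* ≈ 5,591.9 packs

Annual demand D = 361 × 260 = 93,860.
Production build-up factor (1 − d/p) = 1 − 361/1,200 = 0.6992.
Q* = √(2DS / (H(1 − d/p))) = √(2 × 93,860 × 856 / (7.35 × 0.6992)).
= √(160,688,320 / 5.1389) ≈ 5591.884.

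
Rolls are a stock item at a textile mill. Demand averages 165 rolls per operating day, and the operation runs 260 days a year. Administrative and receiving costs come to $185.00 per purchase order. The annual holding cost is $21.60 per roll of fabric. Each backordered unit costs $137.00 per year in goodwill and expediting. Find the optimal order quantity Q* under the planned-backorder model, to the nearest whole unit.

Q* ≈ 922 rolls

Annual demand D = 165 × 260 = 42,900.
With planned backorders, Q* = √(2DS/H) · √((H+B)/B).
√(2DS/H) = √(2 × 42,900 × 185 / 21.6) = 857.240.
√((H+B)/B) = √((21.6+137)/137) = 1.0759.
Q* ≈ 922.346.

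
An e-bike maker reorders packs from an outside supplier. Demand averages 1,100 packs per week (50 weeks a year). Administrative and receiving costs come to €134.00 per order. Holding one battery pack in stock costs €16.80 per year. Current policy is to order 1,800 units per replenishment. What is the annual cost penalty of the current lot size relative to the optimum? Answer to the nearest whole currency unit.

Extra cost ≈ €3,478 per year

Annual demand D = 1,100 × 50 = 55,000.
EOQ = √(2DS/H) = √(2 × 55,000 × 134 / 16.8) ≈ 936.69.
Cost at Q* = (D/Q*)S + (Q*/2)H = √(2DSH) ≈ €15,736.33.
Cost at Q = 1,800: (55,000/1,800)×134 + (1,800/2)×16.8 = €4,094.44 + €15,120.00 = €19,214.44.
Excess = €19,214.44 − €15,736.33 = €3,478.12.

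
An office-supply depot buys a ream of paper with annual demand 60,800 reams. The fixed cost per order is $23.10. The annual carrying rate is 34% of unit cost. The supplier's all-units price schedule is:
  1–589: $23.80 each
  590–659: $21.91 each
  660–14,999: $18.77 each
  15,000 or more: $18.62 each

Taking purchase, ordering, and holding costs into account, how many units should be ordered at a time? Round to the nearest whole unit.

Q* ≈ 663 reams

Holding cost per unit per year at price C is H = 0.34·C.
Evaluate total cost at each tier's feasible EOQ or, if the EOQ is below the tier, at the tier's minimum quantity.
Tier 1 ($23.80): EOQ = 589.2 exceeds tier's upper bound 589, so this tier is dominated.
EOQ at $21.91 = 614.1 (feasible in tier 2): TC = 60,800×$21.91 + (60,800/614.1)×23.1 + (614.1/2)×0.34×$21.91 = $1,336,702.39.
EOQ at $18.77 = 663.4 (feasible in tier 3): TC = 60,800×$18.77 + (60,800/663.4)×23.1 + (663.4/2)×0.34×$18.77 = $1,145,449.94.
EOQ at $18.62 = 666.1 < 15000, so use break Q=15000: TC = 60,800×$18.62 + (60,800/15000.0)×23.1 + (15000.0/2)×0.34×$18.62 = $1,179,670.63.
Lowest total cost is $1,145,449.94 at Q = 663.4.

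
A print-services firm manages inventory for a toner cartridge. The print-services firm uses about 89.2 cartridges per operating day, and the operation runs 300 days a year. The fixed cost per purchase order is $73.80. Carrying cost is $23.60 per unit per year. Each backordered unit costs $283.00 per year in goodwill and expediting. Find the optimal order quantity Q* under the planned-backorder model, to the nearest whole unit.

Annual demand D = 89.2 × 300 = 26,760.
With planned backorders, Q* = √(2DS/H) · √((H+B)/B).
√(2DS/H) = √(2 × 26,760 × 73.8 / 23.6) = 409.101.
√((H+B)/B) = √((23.6+283)/283) = 1.0409.
Q* ≈ 425.817.

Q* ≈ 426 cartridges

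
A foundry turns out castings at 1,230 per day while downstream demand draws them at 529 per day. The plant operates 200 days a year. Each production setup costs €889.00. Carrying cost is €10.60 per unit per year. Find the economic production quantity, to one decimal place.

Annual demand D = 529 × 200 = 105,800.
Production build-up factor (1 − d/p) = 1 − 529/1,230 = 0.5699.
Q* = √(2DS / (H(1 − d/p))) = √(2 × 105,800 × 889 / (10.6 × 0.5699)).
= √(188,112,400 / 6.0411) ≈ 5580.194.

Q* ≈ 5,580.2 castings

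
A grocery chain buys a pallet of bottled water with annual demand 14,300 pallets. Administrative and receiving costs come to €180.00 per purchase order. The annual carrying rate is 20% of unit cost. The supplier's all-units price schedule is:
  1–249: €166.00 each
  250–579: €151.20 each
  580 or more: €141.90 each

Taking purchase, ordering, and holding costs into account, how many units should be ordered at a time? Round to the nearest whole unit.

Q* ≈ 580 pallets

Holding cost per unit per year at price C is H = 0.20·C.
For each price level, check whether its EOQ is feasible; otherwise the best quantity at that price is the breakpoint.
Tier 1 (€166.00): EOQ = 393.8 exceeds tier's upper bound 249, so this tier is dominated.
EOQ at €151.20 = 412.6 (feasible in tier 2): TC = 14,300×€151.20 + (14,300/412.6)×180 + (412.6/2)×0.20×€151.20 = €2,174,637.00.
EOQ at €141.90 = 425.9 < 580, so use break Q=580: TC = 14,300×€141.90 + (14,300/580.0)×180 + (580.0/2)×0.20×€141.90 = €2,041,838.13.
Lowest total cost is €2,041,838.13 at Q = 580.0.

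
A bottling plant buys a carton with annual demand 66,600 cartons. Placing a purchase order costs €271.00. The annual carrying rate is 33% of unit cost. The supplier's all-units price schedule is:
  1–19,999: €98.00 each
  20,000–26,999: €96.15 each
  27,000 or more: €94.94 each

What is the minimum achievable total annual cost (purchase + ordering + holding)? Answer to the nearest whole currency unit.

Holding cost per unit per year at price C is H = 0.33·C.
Evaluate total cost at each tier's feasible EOQ or, if the EOQ is below the tier, at the tier's minimum quantity.
EOQ at €98.00 = 1056.5 (feasible in tier 1): TC = 66,600×€98.00 + (66,600/1056.5)×271 + (1056.5/2)×0.33×€98.00 = €6,560,966.99.
EOQ at €96.15 = 1066.6 < 20000, so use break Q=20000: TC = 66,600×€96.15 + (66,600/20000.0)×271 + (20000.0/2)×0.33×€96.15 = €6,721,787.43.
EOQ at €94.94 = 1073.4 < 27000, so use break Q=27000: TC = 66,600×€94.94 + (66,600/27000.0)×271 + (27000.0/2)×0.33×€94.94 = €6,746,630.17.
Lowest total cost among the candidates is at Q = 1056.5.

TC* ≈ €6,560,967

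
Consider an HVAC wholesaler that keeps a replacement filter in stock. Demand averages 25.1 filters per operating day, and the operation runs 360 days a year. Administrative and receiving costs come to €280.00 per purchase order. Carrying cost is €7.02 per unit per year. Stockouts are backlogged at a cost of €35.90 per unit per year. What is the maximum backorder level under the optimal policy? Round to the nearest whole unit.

S* ≈ 152 filters

Annual demand D = 25.1 × 360 = 9,036.
With planned backorders, Q* = √(2DS/H) · √((H+B)/B).
√(2DS/H) = √(2 × 9,036 × 280 / 7.02) = 849.011.
√((H+B)/B) = √((7.02+35.9)/35.9) = 1.0934.
Q* ≈ 928.317.
S* = Q* · H/(H+B) = 928.317 × 7.02/42.92 ≈ 151.836.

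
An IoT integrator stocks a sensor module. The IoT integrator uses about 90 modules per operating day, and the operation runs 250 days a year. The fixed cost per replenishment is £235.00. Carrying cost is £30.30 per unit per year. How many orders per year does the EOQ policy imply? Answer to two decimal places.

N ≈ 38.09 orders per year

Annual demand D = 90 × 250 = 22,500.
EOQ = √(2DS/H) = √(2 × 22,500 × 235 / 30.3) ≈ 590.77.
Orders per year = D / Q* = 22,500 / 590.77 ≈ 38.086.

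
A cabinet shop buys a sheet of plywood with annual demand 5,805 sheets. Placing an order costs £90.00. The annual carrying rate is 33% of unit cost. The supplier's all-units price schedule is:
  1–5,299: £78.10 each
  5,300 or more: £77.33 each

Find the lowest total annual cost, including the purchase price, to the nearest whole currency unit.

Holding cost per unit per year at price C is H = 0.33·C.
Candidates are each tier's EOQ (if it falls in that tier) and each price-break quantity.
EOQ at £78.10 = 201.4 (feasible in tier 1): TC = 5,805×£78.10 + (5,805/201.4)×90 + (201.4/2)×0.33×£78.10 = £458,559.93.
EOQ at £77.33 = 202.4 < 5300, so use break Q=5300: TC = 5,805×£77.33 + (5,805/5300.0)×90 + (5300.0/2)×0.33×£77.33 = £516,624.31.
Lowest total cost among the candidates is at Q = 201.4.

TC* ≈ £458,560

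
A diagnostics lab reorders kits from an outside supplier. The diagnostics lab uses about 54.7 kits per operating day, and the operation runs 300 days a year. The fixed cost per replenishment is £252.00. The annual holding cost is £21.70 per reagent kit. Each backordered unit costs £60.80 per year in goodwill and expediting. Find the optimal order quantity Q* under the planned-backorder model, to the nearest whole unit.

Annual demand D = 54.7 × 300 = 16,410.
With planned backorders, Q* = √(2DS/H) · √((H+B)/B).
√(2DS/H) = √(2 × 16,410 × 252 / 21.7) = 617.362.
√((H+B)/B) = √((21.7+60.8)/60.8) = 1.1649.
Q* ≈ 719.142.

Q* ≈ 719 kits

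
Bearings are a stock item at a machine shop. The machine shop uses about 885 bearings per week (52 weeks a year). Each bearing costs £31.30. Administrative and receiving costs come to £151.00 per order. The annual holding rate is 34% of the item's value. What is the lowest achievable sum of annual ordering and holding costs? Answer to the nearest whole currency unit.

TC* ≈ £12,162

Annual demand D = 885 × 52 = 46,020.
Holding cost H = 0.34 × £31.30 = £10.6420 per unit per year.
Q* = √(2DS/H) = √(2 × 46,020 × 151 / 10.642) ≈ 1142.79.
At Q*, ordering cost (D/Q*)S equals holding cost (Q*/2)H, each = √(DSH/2).
Minimum total = √(2DSH) = √(2 × 46,020 × 151 × 10.642) ≈ 12161.535.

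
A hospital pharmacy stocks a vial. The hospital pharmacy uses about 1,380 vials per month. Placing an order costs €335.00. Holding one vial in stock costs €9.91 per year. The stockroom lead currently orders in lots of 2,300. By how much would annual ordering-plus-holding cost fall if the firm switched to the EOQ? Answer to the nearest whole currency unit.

Extra cost ≈ €3,323 per year

Annual demand D = 1,380 × 12 = 16,560.
EOQ = √(2DS/H) = √(2 × 16,560 × 335 / 9.91) ≈ 1058.11.
Cost at Q* = (D/Q*)S + (Q*/2)H = √(2DSH) ≈ €10,485.87.
Cost at Q = 2,300: (16,560/2,300)×335 + (2,300/2)×9.91 = €2,412.00 + €11,396.50 = €13,808.50.
Excess = €13,808.50 − €10,485.87 = €3,322.63.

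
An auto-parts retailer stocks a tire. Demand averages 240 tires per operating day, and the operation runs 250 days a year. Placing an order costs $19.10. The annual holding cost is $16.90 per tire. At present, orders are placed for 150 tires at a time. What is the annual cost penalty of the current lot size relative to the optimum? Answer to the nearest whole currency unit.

Annual demand D = 240 × 250 = 60,000.
EOQ = √(2DS/H) = √(2 × 60,000 × 19.1 / 16.9) ≈ 368.27.
Cost at Q* = (D/Q*)S + (Q*/2)H = √(2DSH) ≈ $6,223.73.
Cost at Q = 150: (60,000/150)×19.1 + (150/2)×16.9 = $7,640.00 + $1,267.50 = $8,907.50.
Excess = $8,907.50 − $6,223.73 = $2,683.77.

Extra cost ≈ $2,684 per year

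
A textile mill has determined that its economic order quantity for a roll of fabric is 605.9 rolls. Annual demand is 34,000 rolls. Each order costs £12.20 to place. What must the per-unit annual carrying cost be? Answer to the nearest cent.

Invert the EOQ relation Q*² = 2DS/H.
From Q* = √(2DS/H): H = 2DS / Q*² = 2 × 34,000 × 12.2 / 605.9² = 2.2598.

H ≈ £2.26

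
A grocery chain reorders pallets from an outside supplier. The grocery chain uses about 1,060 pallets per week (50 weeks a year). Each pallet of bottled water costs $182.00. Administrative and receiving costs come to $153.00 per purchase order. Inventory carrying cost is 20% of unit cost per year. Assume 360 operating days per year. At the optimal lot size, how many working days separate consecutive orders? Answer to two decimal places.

Annual demand D = 1,060 × 50 = 53,000.
Holding cost H = 0.20 × $182.00 = $36.4000 per unit per year.
EOQ = √(2DS/H) = √(2 × 53,000 × 153 / 36.4) ≈ 667.49.
Cycle time = Q*/D × 360 = 667.49 / 53,000 × 360 ≈ 4.534 days.

T ≈ 4.53 days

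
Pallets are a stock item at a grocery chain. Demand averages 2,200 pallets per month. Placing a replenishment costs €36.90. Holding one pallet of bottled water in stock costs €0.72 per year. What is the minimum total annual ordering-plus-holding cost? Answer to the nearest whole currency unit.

TC* ≈ €1,184

Annual demand D = 2,200 × 12 = 26,400.
EOQ = √(2DS/H) = √(2 × 26,400 × 36.9 / 0.72) ≈ 1644.99.
At Q*, ordering cost (D/Q*)S equals holding cost (Q*/2)H, each = √(DSH/2).
Minimum total = √(2DSH) = √(2 × 26,400 × 36.9 × 0.72) ≈ 1184.395.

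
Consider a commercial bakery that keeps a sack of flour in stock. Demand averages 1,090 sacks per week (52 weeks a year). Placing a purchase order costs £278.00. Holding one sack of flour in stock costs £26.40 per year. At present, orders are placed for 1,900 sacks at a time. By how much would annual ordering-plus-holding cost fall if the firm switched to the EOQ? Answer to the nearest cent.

Annual demand D = 1,090 × 52 = 56,680.
EOQ = √(2DS/H) = √(2 × 56,680 × 278 / 26.4) ≈ 1092.57.
Cost at Q* = (D/Q*)S + (Q*/2)H = √(2DSH) ≈ £28,843.92.
Cost at Q = 1,900: (56,680/1,900)×278 + (1,900/2)×26.4 = £8,293.18 + £25,080.00 = £33,373.18.
Excess = £33,373.18 − £28,843.92 = £4,529.26.

Extra cost ≈ £4,529.26 per year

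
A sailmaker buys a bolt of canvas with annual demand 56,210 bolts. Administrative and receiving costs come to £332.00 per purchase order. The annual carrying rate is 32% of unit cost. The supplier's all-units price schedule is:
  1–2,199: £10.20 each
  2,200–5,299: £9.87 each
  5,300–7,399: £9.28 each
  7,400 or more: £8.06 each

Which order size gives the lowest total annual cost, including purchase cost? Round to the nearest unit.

Holding cost per unit per year at price C is H = 0.32·C.
For each price level, check whether its EOQ is feasible; otherwise the best quantity at that price is the breakpoint.
Tier 1 (£10.20): EOQ = 3381.5 exceeds tier's upper bound 2199, so this tier is dominated.
EOQ at £9.87 = 3437.6 (feasible in tier 2): TC = 56,210×£9.87 + (56,210/3437.6)×332 + (3437.6/2)×0.32×£9.87 = £565,650.06.
EOQ at £9.28 = 3545.2 < 5300, so use break Q=5300: TC = 56,210×£9.28 + (56,210/5300.0)×332 + (5300.0/2)×0.32×£9.28 = £533,019.32.
EOQ at £8.06 = 3804.1 < 7400, so use break Q=7400: TC = 56,210×£8.06 + (56,210/7400.0)×332 + (7400.0/2)×0.32×£8.06 = £465,117.49.
Lowest total cost is £465,117.49 at Q = 7400.0.

Q* ≈ 7,400 bolts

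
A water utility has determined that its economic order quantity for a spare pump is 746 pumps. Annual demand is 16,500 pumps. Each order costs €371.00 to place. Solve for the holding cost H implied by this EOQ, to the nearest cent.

H ≈ €22.00

Squaring Q* = √(2DS/H) gives Q*² = 2DS/H.
From Q* = √(2DS/H): H = 2DS / Q*² = 2 × 16,500 × 371 / 746² = 21.9994.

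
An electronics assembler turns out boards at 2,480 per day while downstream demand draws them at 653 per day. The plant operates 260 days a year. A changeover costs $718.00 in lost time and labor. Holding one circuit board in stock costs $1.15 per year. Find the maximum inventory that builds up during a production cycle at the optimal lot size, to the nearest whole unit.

I_max ≈ 12,497 boards

Annual demand D = 653 × 260 = 169,780.
Production build-up factor (1 − d/p) = 1 − 653/2,480 = 0.7367.
Q* = √(2DS / (H(1 − d/p))) = √(2 × 169,780 × 718 / (1.15 × 0.7367)).
= √(243,804,080 / 0.8472) ≈ 16963.995.
Maximum inventory = Q*(1 − d/p) = 16963.995 × 0.7367 ≈ 12497.266.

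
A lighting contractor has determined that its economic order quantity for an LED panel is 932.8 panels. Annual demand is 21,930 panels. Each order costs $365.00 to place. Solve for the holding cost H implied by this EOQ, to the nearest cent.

H ≈ $18.40

Invert the EOQ relation Q*² = 2DS/H.
From Q* = √(2DS/H): H = 2DS / Q*² = 2 × 21,930 × 365 / 932.8² = 18.3986.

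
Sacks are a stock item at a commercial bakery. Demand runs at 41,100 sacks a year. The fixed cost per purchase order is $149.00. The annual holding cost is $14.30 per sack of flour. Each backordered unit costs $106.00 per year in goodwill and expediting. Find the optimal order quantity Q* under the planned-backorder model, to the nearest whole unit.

With planned backorders, Q* = √(2DS/H) · √((H+B)/B).
√(2DS/H) = √(2 × 41,100 × 149 / 14.3) = 925.467.
√((H+B)/B) = √((14.3+106)/106) = 1.0653.
Q* ≈ 985.918.

Q* ≈ 986 sacks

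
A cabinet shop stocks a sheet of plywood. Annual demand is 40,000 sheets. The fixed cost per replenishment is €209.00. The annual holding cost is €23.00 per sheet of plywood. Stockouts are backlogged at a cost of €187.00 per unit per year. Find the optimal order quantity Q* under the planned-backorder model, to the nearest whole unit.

With planned backorders, Q* = √(2DS/H) · √((H+B)/B).
√(2DS/H) = √(2 × 40,000 × 209 / 23) = 852.617.
√((H+B)/B) = √((23+187)/187) = 1.0597.
Q* ≈ 903.531.

Q* ≈ 904 sheets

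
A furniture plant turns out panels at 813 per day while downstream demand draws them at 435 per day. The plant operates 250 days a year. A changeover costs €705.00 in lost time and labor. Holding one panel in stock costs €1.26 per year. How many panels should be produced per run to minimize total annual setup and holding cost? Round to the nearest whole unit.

Annual demand D = 435 × 250 = 108,750.
Production build-up factor (1 − d/p) = 1 − 435/813 = 0.4649.
Q* = √(2DS / (H(1 − d/p))) = √(2 × 108,750 × 705 / (1.26 × 0.4649)).
= √(153,337,500 / 0.5858) ≈ 16178.501.

Q* ≈ 16,179 panels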